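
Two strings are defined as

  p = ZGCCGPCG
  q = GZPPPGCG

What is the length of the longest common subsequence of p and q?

4

Let dp[i][j] be the LCS length of the first i characters of p and the first j characters of q. dp[i][j] = dp[i-1][j-1]+1 when the i-th and j-th characters match, else max(dp[i-1][j], dp[i][j-1]).
    ·  G  Z  P  P  P  G  C  G
 ·  0  0  0  0  0  0  0  0  0
 Z  0  0  1  1  1  1  1  1  1
 G  0  1  1  1  1  1  2  2  2
 C  0  1  1  1  1  1  2  3  3
 C  0  1  1  1  1  1  2  3  3
 G  0  1  1  1  1  1  2  3  4
 P  0  1  1  2  2  2  2  3  4
 C  0  1  1  2  2  2  2  3  4
 G  0  1  1  2  2  2  3  3  4
dp[8][8] = 4. One LCS (by backtracking along matches): ZGCG.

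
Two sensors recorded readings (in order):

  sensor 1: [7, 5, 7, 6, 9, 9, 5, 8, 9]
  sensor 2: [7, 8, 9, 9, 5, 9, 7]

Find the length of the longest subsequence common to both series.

Let dp[i][j] be the LCS length of the first i values of sensor 1 and the first j values of sensor 2. dp[i][j] = dp[i-1][j-1]+1 when the i-th and j-th values match, else max(dp[i-1][j], dp[i][j-1]).
    ·  7  8  9  9  5  9  7
 ·  0  0  0  0  0  0  0  0
 7  0  1  1  1  1  1  1  1
 5  0  1  1  1  1  2  2  2
 7  0  1  1  1  1  2  2  3
 6  0  1  1  1  1  2  2  3
 9  0  1  1  2  2  2  3  3
 9  0  1  1  2  3  3  3  3
 5  0  1  1  2  3  4  4  4
 8  0  1  2  2  3  4  4  4
 9  0  1  2  3  3  4  5  5
dp[9][7] = 5. One LCS (by backtracking along matches): 7, 9, 9, 5, 9.

5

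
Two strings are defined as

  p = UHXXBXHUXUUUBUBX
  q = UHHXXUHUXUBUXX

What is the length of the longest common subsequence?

Pick U [1,1], then H [2,3], then X [3,4], then X [4,5], then H [7,7], then U [8,8], then X [9,9], then U [12,10], then B [13,11], then U [14,12], then X [16,14]; all 11 characters appear in both, in order. Since dp[16][14] = 11, nothing longer is possible.

11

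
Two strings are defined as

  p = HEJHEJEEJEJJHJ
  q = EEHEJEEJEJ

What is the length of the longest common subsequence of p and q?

Let dp[i][j] be the LCS length of the first i characters of p and the first j characters of q. dp[i][j] = dp[i-1][j-1]+1 when the i-th and j-th characters match, else max(dp[i-1][j], dp[i][j-1]).
    ·  E  E  H  E  J  E  E  J  E  J
 ·  0  0  0  0  0  0  0  0  0  0  0
 H  0  0  0  1  1  1  1  1  1  1  1
 E  0  1  1  1  2  2  2  2  2  2  2
 J  0  1  1  1  2  3  3  3  3  3  3
 H  0  1  1  2  2  3  3  3  3  3  3
 E  0  1  2  2  3  3  4  4  4  4  4
 J  0  1  2  2  3  4  4  4  5  5  5
 E  0  1  2  2  3  4  5  5  5  6  6
 E  0  1  2  2  3  4  5  6  6  6  6
 J  0  1  2  2  3  4  5  6  7  7  7
 E  0  1  2  2  3  4  5  6  7  8  8
 J  0  1  2  2  3  4  5  6  7  8  9
 J  0  1  2  2  3  4  5  6  7  8  9
 H  0  1  2  3  3  4  5  6  7  8  9
 J  0  1  2  3  3  4  5  6  7  8  9
dp[14][10] = 9. One LCS (by backtracking along matches): EHEJEEJEJ.

9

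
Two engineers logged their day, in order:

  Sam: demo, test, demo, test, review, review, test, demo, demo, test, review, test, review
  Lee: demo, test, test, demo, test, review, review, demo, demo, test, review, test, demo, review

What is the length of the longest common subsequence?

12

Pick demo [1,1], then test [2,3], then demo [3,4], then test [4,5], then review [5,6], then review [6,7], then demo [8,8], then demo [9,9], then test [10,10], then review [11,11], then test [12,12], then review [13,14]; all 12 tasks appear in both, in order. dp[13][14] = 12 confirms this is the maximum.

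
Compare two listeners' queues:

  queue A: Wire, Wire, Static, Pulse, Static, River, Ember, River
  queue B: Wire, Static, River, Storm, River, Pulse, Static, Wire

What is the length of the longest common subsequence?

Pick Wire at queue A[2]=queue B[1], then Static at queue A[3]=queue B[2], then Pulse at queue A[4]=queue B[6], then Static at queue A[5]=queue B[7]; all 4 songs appear in both, in order. Since dp[8][8] = 4, nothing longer is possible.

4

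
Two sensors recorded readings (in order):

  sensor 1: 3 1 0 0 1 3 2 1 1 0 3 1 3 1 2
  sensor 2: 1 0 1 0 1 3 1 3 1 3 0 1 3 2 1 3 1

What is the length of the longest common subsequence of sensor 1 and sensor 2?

Match 1 [2,1] → 0 [3,2] → 0 [4,4] → 1 [5,5] → 3 [6,6] → 1 [8,7] → 1 [9,9] → 0 [10,11] → 3 [11,13] → 1 [12,15] → 3 [13,16] → 1 [14,17] — 12 values in the same relative order in both, and the DP table's final entry dp[15][17] is also 12, so no common subsequence is longer.

12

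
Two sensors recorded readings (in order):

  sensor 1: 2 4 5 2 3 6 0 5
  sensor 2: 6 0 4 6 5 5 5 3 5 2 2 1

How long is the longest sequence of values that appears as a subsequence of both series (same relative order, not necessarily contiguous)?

One common subsequence of length 4: 4 at sensor 1[2]=sensor 2[3], then 5 at sensor 1[3]=sensor 2[7], then 3 at sensor 1[5]=sensor 2[8], then 5 at sensor 1[8]=sensor 2[9]. The LCS DP gives dp[8][12] = 4, so this is optimal.

4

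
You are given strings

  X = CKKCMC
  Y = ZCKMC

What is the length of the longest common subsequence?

Let dp[i][j] be the LCS length of the first i characters of X and the first j characters of Y. dp[i][j] = dp[i-1][j-1]+1 when the i-th and j-th characters match, else max(dp[i-1][j], dp[i][j-1]).
    ·  Z  C  K  M  C
 ·  0  0  0  0  0  0
 C  0  0  1  1  1  1
 K  0  0  1  2  2  2
 K  0  0  1  2  2  2
 C  0  0  1  2  2  3
 M  0  0  1  2  3  3
 C  0  0  1  2  3  4
dp[6][5] = 4. One LCS (by backtracking along matches): CKMC.

4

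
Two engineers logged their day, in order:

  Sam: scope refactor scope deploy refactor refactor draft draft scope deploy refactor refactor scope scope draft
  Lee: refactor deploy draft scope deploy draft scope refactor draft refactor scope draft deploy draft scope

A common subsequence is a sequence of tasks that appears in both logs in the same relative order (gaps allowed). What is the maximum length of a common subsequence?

Pick refactor at Sam[2]=Lee[1]; then scope at Sam[3]=Lee[4]; then deploy at Sam[4]=Lee[5]; then draft at Sam[8]=Lee[6]; then scope at Sam[9]=Lee[7]; then refactor at Sam[11]=Lee[8]; then refactor at Sam[12]=Lee[10]; then scope at Sam[13]=Lee[11]; then scope at Sam[14]=Lee[15]; all 9 tasks appear in both, in order. dp[15][15] = 9 confirms this is the maximum.

9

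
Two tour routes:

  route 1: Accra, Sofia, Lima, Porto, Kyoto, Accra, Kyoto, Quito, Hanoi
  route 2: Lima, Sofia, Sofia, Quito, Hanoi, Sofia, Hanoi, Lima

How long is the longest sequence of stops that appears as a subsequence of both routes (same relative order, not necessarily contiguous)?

Pick Sofia [2,3]; then Quito [8,4]; then Hanoi [9,7]; all 3 stops appear in both, in order, and the DP table's final entry dp[9][8] is also 3, so no common subsequence is longer.

3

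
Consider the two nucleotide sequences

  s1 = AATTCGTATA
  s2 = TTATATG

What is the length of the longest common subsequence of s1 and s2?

5

Let dp[i][j] be the LCS length of the first i bases of s1 and the first j bases of s2. dp[i][j] = dp[i-1][j-1]+1 when the i-th and j-th bases match, else max(dp[i-1][j], dp[i][j-1]).
    ·  T  T  A  T  A  T  G
 ·  0  0  0  0  0  0  0  0
 A  0  0  0  1  1  1  1  1
 A  0  0  0  1  1  2  2  2
 T  0  1  1  1  2  2  3  3
 T  0  1  2  2  2  2  3  3
 C  0  1  2  2  2  2  3  3
 G  0  1  2  2  2  2  3  4
 T  0  1  2  2  3  3  3  4
 A  0  1  2  3  3  4  4  4
 T  0  1  2  3  4  4  5  5
 A  0  1  2  3  4  5  5  5
dp[10][7] = 5. One LCS (by backtracking along matches): TTTAT.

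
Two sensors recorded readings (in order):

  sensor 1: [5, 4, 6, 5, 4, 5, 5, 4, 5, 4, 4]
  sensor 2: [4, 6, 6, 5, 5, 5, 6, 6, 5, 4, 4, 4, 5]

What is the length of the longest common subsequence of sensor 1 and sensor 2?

Let dp[i][j] be the LCS length of the first i values of sensor 1 and the first j values of sensor 2. dp[i][j] = dp[i-1][j-1]+1 when the i-th and j-th values match, else max(dp[i-1][j], dp[i][j-1]).
    ·  4  6  6  5  5  5  6  6  5  4  4  4  5
 ·  0  0  0  0  0  0  0  0  0  0  0  0  0  0
 5  0  0  0  0  1  1  1  1  1  1  1  1  1  1
 4  0  1  1  1  1  1  1  1  1  1  2  2  2  2
 6  0  1  2  2  2  2  2  2  2  2  2  2  2  2
 5  0  1  2  2  3  3  3  3  3  3  3  3  3  3
 4  0  1  2  2  3  3  3  3  3  3  4  4  4  4
 5  0  1  2  2  3  4  4  4  4  4  4  4  4  5
 5  0  1  2  2  3  4  5  5  5  5  5  5  5  5
 4  0  1  2  2  3  4  5  5  5  5  6  6  6  6
 5  0  1  2  2  3  4  5  5  5  6  6  6  6  7
 4  0  1  2  2  3  4  5  5  5  6  7  7  7  7
 4  0  1  2  2  3  4  5  5  5  6  7  8  8  8
dp[11][13] = 8. One LCS (by backtracking along matches): 4, 6, 5, 5, 5, 4, 4, 4.

8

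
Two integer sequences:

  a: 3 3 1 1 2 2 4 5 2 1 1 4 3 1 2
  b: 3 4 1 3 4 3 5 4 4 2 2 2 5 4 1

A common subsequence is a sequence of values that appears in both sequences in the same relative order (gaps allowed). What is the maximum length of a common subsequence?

Match 3 [1,4], 3 [2,6], 2 [5,11], 2 [6,12], 5 [8,13], 4 [12,14], 1 [14,15] — 7 values in the same relative order in both, and the DP table's final entry dp[15][15] is also 7, so no common subsequence is longer.

7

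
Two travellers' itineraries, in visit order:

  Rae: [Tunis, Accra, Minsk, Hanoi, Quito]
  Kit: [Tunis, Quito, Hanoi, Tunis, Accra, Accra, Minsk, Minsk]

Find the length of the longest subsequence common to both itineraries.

3

Pick Tunis (Rae #1, Kit #4), Accra (Rae #2, Kit #6), Minsk (Rae #3, Kit #8); all 3 stops appear in both, in order, and the DP table's final entry dp[5][8] is also 3, so no common subsequence is longer.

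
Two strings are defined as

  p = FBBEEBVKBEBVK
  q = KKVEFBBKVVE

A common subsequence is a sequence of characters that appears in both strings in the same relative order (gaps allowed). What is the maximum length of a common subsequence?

Let dp[i][j] be the LCS length of the first i characters of p and the first j characters of q. dp[i][j] = dp[i-1][j-1]+1 when the i-th and j-th characters match, else max(dp[i-1][j], dp[i][j-1]).
    ·  K  K  V  E  F  B  B  K  V  V  E
 ·  0  0  0  0  0  0  0  0  0  0  0  0
 F  0  0  0  0  0  1  1  1  1  1  1  1
 B  0  0  0  0  0  1  2  2  2  2  2  2
 B  0  0  0  0  0  1  2  3  3  3  3  3
 E  0  0  0  0  1  1  2  3  3  3  3  4
 E  0  0  0  0  1  1  2  3  3  3  3  4
 B  0  0  0  0  1  1  2  3  3  3  3  4
 V  0  0  0  1  1  1  2  3  3  4  4  4
 K  0  1  1  1  1  1  2  3  4  4  4  4
 B  0  1  1  1  1  1  2  3  4  4  4  4
 E  0  1  1  1  2  2  2  3  4  4  4  5
 B  0  1  1  1  2  2  3  3  4  4  4  5
 V  0  1  1  2  2  2  3  3  4  5  5  5
 K  0  1  2  2  2  2  3  3  4  5  5  5
dp[13][11] = 5. One LCS (by backtracking along matches): FBBVE.

5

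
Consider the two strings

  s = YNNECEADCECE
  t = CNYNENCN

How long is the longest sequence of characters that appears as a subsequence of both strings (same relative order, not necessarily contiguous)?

4

Pick Y at s[1]=t[3], N at s[2]=t[4], N at s[3]=t[6], C at s[5]=t[7]; all 4 characters appear in both, in order. dp[12][8] = 4 confirms this is the maximum.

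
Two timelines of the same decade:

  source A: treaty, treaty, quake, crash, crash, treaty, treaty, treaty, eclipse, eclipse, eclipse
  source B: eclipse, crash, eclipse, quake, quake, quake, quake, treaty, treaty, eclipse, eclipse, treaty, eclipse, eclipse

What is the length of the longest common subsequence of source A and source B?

One common subsequence of length 6: quake [3,7]; then treaty [6,8]; then treaty [7,9]; then treaty [8,12]; then eclipse [10,13]; then eclipse [11,14]. Since dp[11][14] = 6, nothing longer is possible.

6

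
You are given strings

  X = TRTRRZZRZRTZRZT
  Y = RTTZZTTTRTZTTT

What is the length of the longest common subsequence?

8

Taking T (X #1, Y #2), T (X #3, Y #3), Z (X #6, Y #4), Z (X #7, Y #5), R (X #8, Y #9), Z (X #9, Y #11), T (X #11, Y #13), T (X #15, Y #14) gives a common subsequence of length 8. dp[15][14] = 8 confirms this is the maximum.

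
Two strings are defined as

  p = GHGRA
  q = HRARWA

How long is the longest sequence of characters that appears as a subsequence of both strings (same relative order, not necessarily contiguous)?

3

Pick H (p #2, q #1), then R (p #4, q #4), then A (p #5, q #6); all 3 characters appear in both, in order. dp[5][6] = 3 confirms this is the maximum.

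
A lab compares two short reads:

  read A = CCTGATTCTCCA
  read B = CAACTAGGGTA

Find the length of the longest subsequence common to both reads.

Let dp[i][j] be the LCS length of the first i bases of read A and the first j bases of read B. dp[i][j] = dp[i-1][j-1]+1 when the i-th and j-th bases match, else max(dp[i-1][j], dp[i][j-1]).
    ·  C  A  A  C  T  A  G  G  G  T  A
 ·  0  0  0  0  0  0  0  0  0  0  0  0
 C  0  1  1  1  1  1  1  1  1  1  1  1
 C  0  1  1  1  2  2  2  2  2  2  2  2
 T  0  1  1  1  2  3  3  3  3  3  3  3
 G  0  1  1  1  2  3  3  4  4  4  4  4
 A  0  1  2  2  2  3  4  4  4  4  4  5
 T  0  1  2  2  2  3  4  4  4  4  5  5
 T  0  1  2  2  2  3  4  4  4  4  5  5
 C  0  1  2  2  3  3  4  4  4  4  5  5
 T  0  1  2  2  3  4  4  4  4  4  5  5
 C  0  1  2  2  3  4  4  4  4  4  5  5
 C  0  1  2  2  3  4  4  4  4  4  5  5
 A  0  1  2  3  3  4  5  5  5  5  5  6
dp[12][11] = 6. One LCS (by backtracking along matches): CCTGTA.

6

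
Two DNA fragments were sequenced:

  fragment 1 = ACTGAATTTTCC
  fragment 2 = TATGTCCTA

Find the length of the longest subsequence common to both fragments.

6

Let dp[i][j] be the LCS length of the first i bases of fragment 1 and the first j bases of fragment 2. dp[i][j] = dp[i-1][j-1]+1 when the i-th and j-th bases match, else max(dp[i-1][j], dp[i][j-1]).
    ·  T  A  T  G  T  C  C  T  A
 ·  0  0  0  0  0  0  0  0  0  0
 A  0  0  1  1  1  1  1  1  1  1
 C  0  0  1  1  1  1  2  2  2  2
 T  0  1  1  2  2  2  2  2  3  3
 G  0  1  1  2  3  3  3  3  3  3
 A  0  1  2  2  3  3  3  3  3  4
 A  0  1  2  2  3  3  3  3  3  4
 T  0  1  2  3  3  4  4  4  4  4
 T  0  1  2  3  3  4  4  4  5  5
 T  0  1  2  3  3  4  4  4  5  5
 T  0  1  2  3  3  4  4  4  5  5
 C  0  1  2  3  3  4  5  5  5  5
 C  0  1  2  3  3  4  5  6  6  6
dp[12][9] = 6. One LCS (by backtracking along matches): ATGTCC.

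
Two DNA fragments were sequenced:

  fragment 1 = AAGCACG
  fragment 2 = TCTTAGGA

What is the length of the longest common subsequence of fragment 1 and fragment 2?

3

Pick A [1,5], G [3,7], A [5,8]; all 3 bases appear in both, in order, and the DP table's final entry dp[7][8] is also 3, so no common subsequence is longer.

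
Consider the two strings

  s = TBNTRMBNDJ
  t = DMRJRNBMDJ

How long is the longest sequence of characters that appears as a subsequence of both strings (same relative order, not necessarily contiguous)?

4

Taking B [2,7], then M [6,8], then D [9,9], then J [10,10] gives a common subsequence of length 4, and the DP table's final entry dp[10][10] is also 4, so no common subsequence is longer.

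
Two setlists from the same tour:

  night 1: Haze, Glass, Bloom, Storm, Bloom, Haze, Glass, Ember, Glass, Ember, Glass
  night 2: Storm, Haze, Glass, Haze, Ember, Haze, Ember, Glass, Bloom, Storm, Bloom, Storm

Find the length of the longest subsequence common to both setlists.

Taking Haze at night 1[1]=night 2[2], Glass at night 1[2]=night 2[3], Haze at night 1[6]=night 2[4], Ember at night 1[8]=night 2[5], Ember at night 1[10]=night 2[7], Glass at night 1[11]=night 2[8] gives a common subsequence of length 6. Since dp[11][12] = 6, nothing longer is possible.

6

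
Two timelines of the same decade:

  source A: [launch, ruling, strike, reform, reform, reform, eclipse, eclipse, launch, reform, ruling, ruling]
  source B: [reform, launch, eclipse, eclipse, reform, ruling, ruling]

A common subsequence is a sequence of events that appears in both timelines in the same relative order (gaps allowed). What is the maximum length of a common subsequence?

Match launch [1,2], then eclipse [7,3], then eclipse [8,4], then reform [10,5], then ruling [11,6], then ruling [12,7] — 6 events in the same relative order in both. The LCS DP gives dp[12][7] = 6, so this is optimal.

6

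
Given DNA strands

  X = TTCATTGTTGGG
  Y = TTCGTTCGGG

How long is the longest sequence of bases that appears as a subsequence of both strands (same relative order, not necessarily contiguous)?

Let dp[i][j] be the LCS length of the first i bases of X and the first j bases of Y. dp[i][j] = dp[i-1][j-1]+1 when the i-th and j-th bases match, else max(dp[i-1][j], dp[i][j-1]).
    ·  T  T  C  G  T  T  C  G  G  G
 ·  0  0  0  0  0  0  0  0  0  0  0
 T  0  1  1  1  1  1  1  1  1  1  1
 T  0  1  2  2  2  2  2  2  2  2  2
 C  0  1  2  3  3  3  3  3  3  3  3
 A  0  1  2  3  3  3  3  3  3  3  3
 T  0  1  2  3  3  4  4  4  4  4  4
 T  0  1  2  3  3  4  5  5  5  5  5
 G  0  1  2  3  4  4  5  5  6  6  6
 T  0  1  2  3  4  5  5  5  6  6  6
 T  0  1  2  3  4  5  6  6  6  6  6
 G  0  1  2  3  4  5  6  6  7  7  7
 G  0  1  2  3  4  5  6  6  7  8  8
 G  0  1  2  3  4  5  6  6  7  8  9
dp[12][10] = 9. One LCS (by backtracking along matches): TTCGTTGGG.

9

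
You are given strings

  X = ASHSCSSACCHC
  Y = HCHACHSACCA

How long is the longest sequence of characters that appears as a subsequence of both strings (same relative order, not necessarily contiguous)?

6

Let dp[i][j] be the LCS length of the first i characters of X and the first j characters of Y. dp[i][j] = dp[i-1][j-1]+1 when the i-th and j-th characters match, else max(dp[i-1][j], dp[i][j-1]).
    ·  H  C  H  A  C  H  S  A  C  C  A
 ·  0  0  0  0  0  0  0  0  0  0  0  0
 A  0  0  0  0  1  1  1  1  1  1  1  1
 S  0  0  0  0  1  1  1  2  2  2  2  2
 H  0  1  1  1  1  1  2  2  2  2  2  2
 S  0  1  1  1  1  1  2  3  3  3  3  3
 C  0  1  2  2  2  2  2  3  3  4  4  4
 S  0  1  2  2  2  2  2  3  3  4  4  4
 S  0  1  2  2  2  2  2  3  3  4  4  4
 A  0  1  2  2  3  3  3  3  4  4  4  5
 C  0  1  2  2  3  4  4  4  4  5  5  5
 C  0  1  2  2  3  4  4  4  4  5  6  6
 H  0  1  2  3  3  4  5  5  5  5  6  6
 C  0  1  2  3  3  4  5  5  5  6  6  6
dp[12][11] = 6. One LCS (by backtracking along matches): AHSACC.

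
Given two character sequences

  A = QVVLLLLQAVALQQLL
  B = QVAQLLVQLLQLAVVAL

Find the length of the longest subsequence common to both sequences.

11

Taking Q [1,1], V [2,2], L [4,5], L [5,6], L [6,9], L [7,10], Q [8,11], A [9,13], V [10,15], A [11,16], L [16,17] gives a common subsequence of length 11. dp[16][17] = 11 confirms this is the maximum.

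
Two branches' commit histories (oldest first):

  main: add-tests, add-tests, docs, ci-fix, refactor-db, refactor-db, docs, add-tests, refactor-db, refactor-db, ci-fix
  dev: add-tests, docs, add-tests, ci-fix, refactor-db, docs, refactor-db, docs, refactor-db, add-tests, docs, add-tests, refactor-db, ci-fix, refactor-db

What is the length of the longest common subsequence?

9

One common subsequence of length 9: add-tests [1,1]; then add-tests [2,3]; then docs [3,6]; then refactor-db [5,7]; then refactor-db [6,9]; then docs [7,11]; then add-tests [8,12]; then refactor-db [9,13]; then refactor-db [10,15]. Since dp[11][15] = 9, nothing longer is possible.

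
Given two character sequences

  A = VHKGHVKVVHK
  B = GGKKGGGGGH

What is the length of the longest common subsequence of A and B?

Match K (A #3, B #4), then G (A #4, B #9), then H (A #10, B #10) — 3 characters in the same relative order in both. Since dp[11][10] = 3, nothing longer is possible.

3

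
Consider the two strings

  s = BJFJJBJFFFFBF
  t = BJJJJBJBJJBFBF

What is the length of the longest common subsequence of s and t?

9

Match B (s #1, t #1) → J (s #2, t #4) → J (s #4, t #5) → J (s #5, t #7) → B (s #6, t #8) → J (s #7, t #10) → F (s #11, t #12) → B (s #12, t #13) → F (s #13, t #14) — 9 characters in the same relative order in both. dp[13][14] = 9 confirms this is the maximum.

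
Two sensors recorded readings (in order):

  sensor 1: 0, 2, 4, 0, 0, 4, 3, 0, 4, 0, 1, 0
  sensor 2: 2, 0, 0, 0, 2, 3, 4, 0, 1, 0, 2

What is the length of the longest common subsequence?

Match 0 [1,2]; then 0 [4,3]; then 0 [5,4]; then 3 [7,6]; then 4 [9,7]; then 0 [10,8]; then 1 [11,9]; then 0 [12,10] — 8 values in the same relative order in both. dp[12][11] = 8 confirms this is the maximum.

8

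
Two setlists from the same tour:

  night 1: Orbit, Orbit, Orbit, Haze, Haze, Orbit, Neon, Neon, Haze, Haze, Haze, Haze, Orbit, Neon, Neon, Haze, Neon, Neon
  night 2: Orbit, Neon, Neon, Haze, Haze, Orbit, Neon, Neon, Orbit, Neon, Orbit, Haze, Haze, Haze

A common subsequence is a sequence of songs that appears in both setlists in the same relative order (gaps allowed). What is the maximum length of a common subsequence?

One common subsequence of length 9: Orbit at night 1[1]=night 2[1] → Haze at night 1[4]=night 2[4] → Haze at night 1[5]=night 2[5] → Orbit at night 1[6]=night 2[6] → Neon at night 1[7]=night 2[8] → Neon at night 1[8]=night 2[10] → Haze at night 1[11]=night 2[12] → Haze at night 1[12]=night 2[13] → Haze at night 1[16]=night 2[14]. Since dp[18][14] = 9, nothing longer is possible.

9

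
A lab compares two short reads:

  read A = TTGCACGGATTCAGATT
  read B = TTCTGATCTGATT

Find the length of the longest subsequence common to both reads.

One common subsequence of length 11: T [1,1]; then T [2,2]; then C [4,3]; then G [8,5]; then A [9,6]; then T [10,7]; then T [11,9]; then G [14,10]; then A [15,11]; then T [16,12]; then T [17,13]. Since dp[17][13] = 11, nothing longer is possible.

11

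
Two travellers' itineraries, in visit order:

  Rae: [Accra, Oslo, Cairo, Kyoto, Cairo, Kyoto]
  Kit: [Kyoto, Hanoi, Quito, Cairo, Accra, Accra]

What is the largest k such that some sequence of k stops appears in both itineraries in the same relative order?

One common subsequence of length 2: Kyoto [4,1] → Cairo [5,4]. The LCS DP gives dp[6][6] = 2, so this is optimal.

2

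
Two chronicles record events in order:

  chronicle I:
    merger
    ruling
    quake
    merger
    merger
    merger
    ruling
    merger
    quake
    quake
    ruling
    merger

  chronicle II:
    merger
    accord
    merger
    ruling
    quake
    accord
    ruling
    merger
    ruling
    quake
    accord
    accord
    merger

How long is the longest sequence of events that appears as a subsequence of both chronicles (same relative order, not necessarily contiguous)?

7

Taking merger at chronicle I[1]=chronicle II[3]; then ruling at chronicle I[2]=chronicle II[4]; then quake at chronicle I[3]=chronicle II[5]; then merger at chronicle I[6]=chronicle II[8]; then ruling at chronicle I[7]=chronicle II[9]; then quake at chronicle I[9]=chronicle II[10]; then merger at chronicle I[12]=chronicle II[13] gives a common subsequence of length 7. Since dp[12][13] = 7, nothing longer is possible.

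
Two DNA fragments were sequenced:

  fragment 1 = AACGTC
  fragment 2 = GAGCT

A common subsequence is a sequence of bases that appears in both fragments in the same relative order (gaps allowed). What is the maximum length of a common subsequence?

Pick A [1,2]; then C [3,4]; then T [5,5]; all 3 bases appear in both, in order. dp[6][5] = 3 confirms this is the maximum.

3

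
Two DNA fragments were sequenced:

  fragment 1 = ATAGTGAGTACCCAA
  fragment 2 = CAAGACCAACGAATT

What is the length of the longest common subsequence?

9

Pick A (fragment 1 #3, fragment 2 #2); then A (fragment 1 #7, fragment 2 #3); then G (fragment 1 #8, fragment 2 #4); then A (fragment 1 #10, fragment 2 #5); then C (fragment 1 #11, fragment 2 #6); then C (fragment 1 #12, fragment 2 #7); then C (fragment 1 #13, fragment 2 #10); then A (fragment 1 #14, fragment 2 #12); then A (fragment 1 #15, fragment 2 #13); all 9 bases appear in both, in order, and the DP table's final entry dp[15][15] is also 9, so no common subsequence is longer.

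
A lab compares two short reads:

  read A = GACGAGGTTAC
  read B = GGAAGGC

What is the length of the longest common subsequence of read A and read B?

One common subsequence of length 6: G at read A[1]=read B[2], then A at read A[2]=read B[3], then A at read A[5]=read B[4], then G at read A[6]=read B[5], then G at read A[7]=read B[6], then C at read A[11]=read B[7]. Since dp[11][7] = 6, nothing longer is possible.

6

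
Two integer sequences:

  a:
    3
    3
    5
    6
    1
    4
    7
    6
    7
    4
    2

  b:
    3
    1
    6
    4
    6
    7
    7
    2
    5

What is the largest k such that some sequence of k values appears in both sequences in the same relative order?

One common subsequence of length 6: 3 (a #1, b #1) → 6 (a #4, b #3) → 4 (a #6, b #4) → 7 (a #7, b #6) → 7 (a #9, b #7) → 2 (a #11, b #8). Since dp[11][9] = 6, nothing longer is possible.

6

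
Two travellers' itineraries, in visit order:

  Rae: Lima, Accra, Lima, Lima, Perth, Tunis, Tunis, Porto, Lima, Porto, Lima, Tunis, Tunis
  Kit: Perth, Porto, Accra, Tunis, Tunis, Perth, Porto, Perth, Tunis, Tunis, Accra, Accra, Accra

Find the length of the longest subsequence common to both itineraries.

Taking Accra [2,3] → Tunis [6,4] → Tunis [7,5] → Porto [8,7] → Tunis [12,9] → Tunis [13,10] gives a common subsequence of length 6. The LCS DP gives dp[13][13] = 6, so this is optimal.

6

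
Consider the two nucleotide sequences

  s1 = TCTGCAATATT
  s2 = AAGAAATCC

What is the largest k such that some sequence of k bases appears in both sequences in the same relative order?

Pick G (s1 #4, s2 #3); then A (s1 #6, s2 #4); then A (s1 #7, s2 #5); then A (s1 #9, s2 #6); then T (s1 #10, s2 #7); all 5 bases appear in both, in order. dp[11][9] = 5 confirms this is the maximum.

5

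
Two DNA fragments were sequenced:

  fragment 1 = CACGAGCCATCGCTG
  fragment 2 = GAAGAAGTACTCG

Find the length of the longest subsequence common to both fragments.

8

Pick A (fragment 1 #2, fragment 2 #3), G (fragment 1 #4, fragment 2 #4), A (fragment 1 #5, fragment 2 #6), G (fragment 1 #6, fragment 2 #7), C (fragment 1 #8, fragment 2 #10), T (fragment 1 #10, fragment 2 #11), C (fragment 1 #13, fragment 2 #12), G (fragment 1 #15, fragment 2 #13); all 8 bases appear in both, in order. The LCS DP gives dp[15][13] = 8, so this is optimal.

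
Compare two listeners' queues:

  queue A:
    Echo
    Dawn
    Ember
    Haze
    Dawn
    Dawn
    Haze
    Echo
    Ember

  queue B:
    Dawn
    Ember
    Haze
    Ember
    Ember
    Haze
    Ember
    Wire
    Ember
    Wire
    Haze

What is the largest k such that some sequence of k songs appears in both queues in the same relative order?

One common subsequence of length 5: Dawn at queue A[2]=queue B[1]; then Ember at queue A[3]=queue B[2]; then Haze at queue A[4]=queue B[3]; then Haze at queue A[7]=queue B[6]; then Ember at queue A[9]=queue B[9]. Since dp[9][11] = 5, nothing longer is possible.

5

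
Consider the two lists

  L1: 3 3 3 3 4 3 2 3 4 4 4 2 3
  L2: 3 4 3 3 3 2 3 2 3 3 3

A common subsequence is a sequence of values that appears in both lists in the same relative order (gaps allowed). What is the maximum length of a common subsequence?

8

Pick 3 [1,1], then 3 [2,3], then 3 [3,4], then 3 [4,5], then 3 [6,7], then 2 [7,8], then 3 [8,10], then 3 [13,11]; all 8 values appear in both, in order. The LCS DP gives dp[13][11] = 8, so this is optimal.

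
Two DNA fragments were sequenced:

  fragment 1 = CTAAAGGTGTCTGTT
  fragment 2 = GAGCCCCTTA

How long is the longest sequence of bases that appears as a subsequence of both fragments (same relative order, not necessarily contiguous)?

Let dp[i][j] be the LCS length of the first i bases of fragment 1 and the first j bases of fragment 2. dp[i][j] = dp[i-1][j-1]+1 when the i-th and j-th bases match, else max(dp[i-1][j], dp[i][j-1]).
    ·  G  A  G  C  C  C  C  T  T  A
 ·  0  0  0  0  0  0  0  0  0  0  0
 C  0  0  0  0  1  1  1  1  1  1  1
 T  0  0  0  0  1  1  1  1  2  2  2
 A  0  0  1  1  1  1  1  1  2  2  3
 A  0  0  1  1  1  1  1  1  2  2  3
 A  0  0  1  1  1  1  1  1  2  2  3
 G  0  1  1  2  2  2  2  2  2  2  3
 G  0  1  1  2  2  2  2  2  2  2  3
 T  0  1  1  2  2  2  2  2  3  3  3
 G  0  1  1  2  2  2  2  2  3  3  3
 T  0  1  1  2  2  2  2  2  3  4  4
 C  0  1  1  2  3  3  3  3  3  4  4
 T  0  1  1  2  3  3  3  3  4  4  4
 G  0  1  1  2  3  3  3  3  4  4  4
 T  0  1  1  2  3  3  3  3  4  5  5
 T  0  1  1  2  3  3  3  3  4  5  5
dp[15][10] = 5. One LCS (by backtracking along matches): AGCTT.

5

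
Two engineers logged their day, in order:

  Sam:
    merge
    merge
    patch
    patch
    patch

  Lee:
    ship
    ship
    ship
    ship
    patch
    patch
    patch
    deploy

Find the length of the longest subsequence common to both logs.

3

Taking patch [3,5]; then patch [4,6]; then patch [5,7] gives a common subsequence of length 3. The LCS DP gives dp[5][8] = 3, so this is optimal.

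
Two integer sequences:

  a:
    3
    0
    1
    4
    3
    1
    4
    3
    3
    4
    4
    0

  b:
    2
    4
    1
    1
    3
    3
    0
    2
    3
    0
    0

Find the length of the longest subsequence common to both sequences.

5

One common subsequence of length 5: 1 [3,4]; then 3 [5,5]; then 3 [8,6]; then 3 [9,9]; then 0 [12,11]. The LCS DP gives dp[12][11] = 5, so this is optimal.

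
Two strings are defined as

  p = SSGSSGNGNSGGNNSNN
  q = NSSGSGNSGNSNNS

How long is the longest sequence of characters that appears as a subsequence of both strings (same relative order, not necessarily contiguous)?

12

One common subsequence of length 12: S (p #1, q #2); then S (p #2, q #3); then G (p #3, q #4); then S (p #5, q #5); then G (p #6, q #6); then N (p #7, q #7); then G (p #8, q #9); then N (p #9, q #10); then S (p #10, q #11); then N (p #13, q #12); then N (p #14, q #13); then S (p #15, q #14). dp[17][14] = 12 confirms this is the maximum.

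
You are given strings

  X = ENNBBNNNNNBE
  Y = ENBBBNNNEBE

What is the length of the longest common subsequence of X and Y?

One common subsequence of length 9: E (X #1, Y #1), then N (X #2, Y #2), then B (X #4, Y #4), then B (X #5, Y #5), then N (X #6, Y #6), then N (X #7, Y #7), then N (X #8, Y #8), then B (X #11, Y #10), then E (X #12, Y #11). Since dp[12][11] = 9, nothing longer is possible.

9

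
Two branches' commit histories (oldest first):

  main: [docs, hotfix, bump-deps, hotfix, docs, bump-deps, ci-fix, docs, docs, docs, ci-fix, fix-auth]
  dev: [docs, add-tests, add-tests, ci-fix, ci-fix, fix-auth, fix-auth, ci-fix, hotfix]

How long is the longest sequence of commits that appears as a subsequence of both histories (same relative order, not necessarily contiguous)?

Match docs [1,1], ci-fix [7,4], ci-fix [11,5], fix-auth [12,7] — 4 commits in the same relative order in both. Since dp[12][9] = 4, nothing longer is possible.

4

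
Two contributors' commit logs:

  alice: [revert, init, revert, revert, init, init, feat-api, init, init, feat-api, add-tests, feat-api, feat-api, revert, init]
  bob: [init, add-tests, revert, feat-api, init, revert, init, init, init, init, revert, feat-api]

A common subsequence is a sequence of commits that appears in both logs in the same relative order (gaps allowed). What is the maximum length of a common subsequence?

8

Match revert [1,3], then init [2,5], then revert [4,6], then init [5,7], then init [6,8], then init [8,9], then init [9,10], then feat-api [13,12] — 8 commits in the same relative order in both, and the DP table's final entry dp[15][12] is also 8, so no common subsequence is longer.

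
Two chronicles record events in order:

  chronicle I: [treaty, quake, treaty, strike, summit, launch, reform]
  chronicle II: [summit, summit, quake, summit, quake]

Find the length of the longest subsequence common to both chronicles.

2

Taking quake [2,3], then summit [5,4] gives a common subsequence of length 2. Since dp[7][5] = 2, nothing longer is possible.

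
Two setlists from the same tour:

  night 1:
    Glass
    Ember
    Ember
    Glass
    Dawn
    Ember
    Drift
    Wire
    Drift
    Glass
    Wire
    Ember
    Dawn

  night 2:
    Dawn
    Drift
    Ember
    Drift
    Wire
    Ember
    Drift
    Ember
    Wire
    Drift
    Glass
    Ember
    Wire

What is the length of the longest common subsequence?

7

Pick Ember at night 1[2]=night 2[3], then Ember at night 1[3]=night 2[6], then Ember at night 1[6]=night 2[8], then Wire at night 1[8]=night 2[9], then Drift at night 1[9]=night 2[10], then Glass at night 1[10]=night 2[11], then Wire at night 1[11]=night 2[13]; all 7 songs appear in both, in order. The LCS DP gives dp[13][13] = 7, so this is optimal.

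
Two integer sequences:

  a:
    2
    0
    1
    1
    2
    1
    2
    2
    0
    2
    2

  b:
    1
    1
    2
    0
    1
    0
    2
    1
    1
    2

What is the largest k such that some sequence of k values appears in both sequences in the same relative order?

7

Pick 1 at a[3]=b[1] → 1 at a[4]=b[2] → 2 at a[5]=b[3] → 1 at a[6]=b[5] → 0 at a[9]=b[6] → 2 at a[10]=b[7] → 2 at a[11]=b[10]; all 7 values appear in both, in order. The LCS DP gives dp[11][10] = 7, so this is optimal.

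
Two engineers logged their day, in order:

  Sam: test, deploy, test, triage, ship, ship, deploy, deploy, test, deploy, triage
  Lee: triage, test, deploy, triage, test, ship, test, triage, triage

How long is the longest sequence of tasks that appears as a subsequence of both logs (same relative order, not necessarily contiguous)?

Match test [1,2], then deploy [2,3], then test [3,5], then ship [6,6], then test [9,7], then triage [11,9] — 6 tasks in the same relative order in both. The LCS DP gives dp[11][9] = 6, so this is optimal.

6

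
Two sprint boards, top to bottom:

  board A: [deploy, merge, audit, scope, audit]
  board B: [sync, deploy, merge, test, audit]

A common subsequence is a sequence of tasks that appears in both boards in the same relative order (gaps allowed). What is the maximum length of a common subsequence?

Taking deploy at board A[1]=board B[2]; then merge at board A[2]=board B[3]; then audit at board A[5]=board B[5] gives a common subsequence of length 3, and the DP table's final entry dp[5][5] is also 3, so no common subsequence is longer.

3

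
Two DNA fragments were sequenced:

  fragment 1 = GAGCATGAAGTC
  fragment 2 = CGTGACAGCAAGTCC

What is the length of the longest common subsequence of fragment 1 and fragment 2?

10

One common subsequence of length 10: G (fragment 1 #1, fragment 2 #4) → A (fragment 1 #2, fragment 2 #5) → C (fragment 1 #4, fragment 2 #6) → A (fragment 1 #5, fragment 2 #7) → G (fragment 1 #7, fragment 2 #8) → A (fragment 1 #8, fragment 2 #10) → A (fragment 1 #9, fragment 2 #11) → G (fragment 1 #10, fragment 2 #12) → T (fragment 1 #11, fragment 2 #13) → C (fragment 1 #12, fragment 2 #15). The LCS DP gives dp[12][15] = 10, so this is optimal.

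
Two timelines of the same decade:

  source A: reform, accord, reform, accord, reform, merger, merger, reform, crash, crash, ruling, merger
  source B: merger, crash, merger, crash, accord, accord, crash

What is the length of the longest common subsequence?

One common subsequence of length 4: merger [6,1]; then merger [7,3]; then crash [9,4]; then crash [10,7]. dp[12][7] = 4 confirms this is the maximum.

4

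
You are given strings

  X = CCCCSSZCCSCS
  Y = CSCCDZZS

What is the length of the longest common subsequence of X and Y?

Pick C (X #1, Y #1); then C (X #2, Y #3); then C (X #3, Y #4); then Z (X #7, Y #7); then S (X #12, Y #8); all 5 characters appear in both, in order. The LCS DP gives dp[12][8] = 5, so this is optimal.

5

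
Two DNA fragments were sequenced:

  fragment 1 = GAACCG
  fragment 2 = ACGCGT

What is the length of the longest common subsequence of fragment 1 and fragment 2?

4

Taking A at fragment 1[3]=fragment 2[1]; then C at fragment 1[4]=fragment 2[2]; then C at fragment 1[5]=fragment 2[4]; then G at fragment 1[6]=fragment 2[5] gives a common subsequence of length 4. The LCS DP gives dp[6][6] = 4, so this is optimal.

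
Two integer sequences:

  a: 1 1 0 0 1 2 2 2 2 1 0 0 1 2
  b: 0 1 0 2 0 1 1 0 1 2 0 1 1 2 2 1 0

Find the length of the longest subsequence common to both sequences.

One common subsequence of length 9: 1 [1,6], then 1 [2,7], then 0 [3,8], then 0 [4,11], then 1 [5,13], then 2 [8,14], then 2 [9,15], then 1 [10,16], then 0 [12,17], and the DP table's final entry dp[14][17] is also 9, so no common subsequence is longer.

9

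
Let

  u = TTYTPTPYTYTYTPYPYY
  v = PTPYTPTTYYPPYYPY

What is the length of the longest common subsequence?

Match T [1,2] → Y [3,4] → T [4,5] → P [5,6] → T [6,7] → T [9,8] → Y [10,9] → Y [12,10] → P [14,12] → Y [15,14] → P [16,15] → Y [18,16] — 12 characters in the same relative order in both, and the DP table's final entry dp[18][16] is also 12, so no common subsequence is longer.

12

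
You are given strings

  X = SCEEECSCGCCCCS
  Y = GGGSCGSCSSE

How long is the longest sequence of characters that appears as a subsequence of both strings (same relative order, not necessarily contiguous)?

5

Match S at X[1]=Y[4], then C at X[2]=Y[5], then C at X[6]=Y[8], then S at X[7]=Y[9], then S at X[14]=Y[10] — 5 characters in the same relative order in both. dp[14][11] = 5 confirms this is the maximum.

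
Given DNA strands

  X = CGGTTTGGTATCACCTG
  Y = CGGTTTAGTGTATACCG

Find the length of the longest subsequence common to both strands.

15

Taking C [1,1] → G [2,2] → G [3,3] → T [4,4] → T [5,5] → T [6,6] → G [7,8] → G [8,10] → T [9,11] → A [10,12] → T [11,13] → A [13,14] → C [14,15] → C [15,16] → G [17,17] gives a common subsequence of length 15, and the DP table's final entry dp[17][17] is also 15, so no common subsequence is longer.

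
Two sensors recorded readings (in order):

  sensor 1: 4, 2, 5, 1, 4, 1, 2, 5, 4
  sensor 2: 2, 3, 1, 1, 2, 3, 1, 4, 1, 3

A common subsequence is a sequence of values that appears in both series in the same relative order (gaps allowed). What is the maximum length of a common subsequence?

5

Match 2 at sensor 1[2]=sensor 2[1]; then 1 at sensor 1[4]=sensor 2[3]; then 1 at sensor 1[6]=sensor 2[4]; then 2 at sensor 1[7]=sensor 2[5]; then 4 at sensor 1[9]=sensor 2[8] — 5 values in the same relative order in both. The LCS DP gives dp[9][10] = 5, so this is optimal.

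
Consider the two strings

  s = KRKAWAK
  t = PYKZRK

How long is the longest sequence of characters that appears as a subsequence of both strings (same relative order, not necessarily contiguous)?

Let dp[i][j] be the LCS length of the first i characters of s and the first j characters of t. dp[i][j] = dp[i-1][j-1]+1 when the i-th and j-th characters match, else max(dp[i-1][j], dp[i][j-1]).
    ·  P  Y  K  Z  R  K
 ·  0  0  0  0  0  0  0
 K  0  0  0  1  1  1  1
 R  0  0  0  1  1  2  2
 K  0  0  0  1  1  2  3
 A  0  0  0  1  1  2  3
 W  0  0  0  1  1  2  3
 A  0  0  0  1  1  2  3
 K  0  0  0  1  1  2  3
dp[7][6] = 3. One LCS (by backtracking along matches): KRK.

3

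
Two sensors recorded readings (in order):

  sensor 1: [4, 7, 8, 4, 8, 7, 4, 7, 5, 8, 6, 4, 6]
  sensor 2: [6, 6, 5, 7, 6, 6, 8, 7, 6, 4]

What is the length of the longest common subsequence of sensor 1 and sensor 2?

Pick 7 (sensor 1 #2, sensor 2 #4); then 8 (sensor 1 #5, sensor 2 #7); then 7 (sensor 1 #8, sensor 2 #8); then 6 (sensor 1 #11, sensor 2 #9); then 4 (sensor 1 #12, sensor 2 #10); all 5 values appear in both, in order. The LCS DP gives dp[13][10] = 5, so this is optimal.

5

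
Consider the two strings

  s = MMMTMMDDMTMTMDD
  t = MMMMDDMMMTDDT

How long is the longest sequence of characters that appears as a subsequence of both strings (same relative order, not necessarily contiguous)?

11

Pick M at s[2]=t[1], then M at s[3]=t[2], then M at s[5]=t[3], then M at s[6]=t[4], then D at s[7]=t[5], then D at s[8]=t[6], then M at s[9]=t[8], then M at s[11]=t[9], then T at s[12]=t[10], then D at s[14]=t[11], then D at s[15]=t[12]; all 11 characters appear in both, in order. dp[15][13] = 11 confirms this is the maximum.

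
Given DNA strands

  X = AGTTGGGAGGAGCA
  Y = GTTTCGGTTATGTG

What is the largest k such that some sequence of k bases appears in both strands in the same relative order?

8

One common subsequence of length 8: G [2,1] → T [3,3] → T [4,4] → G [5,6] → G [6,7] → A [8,10] → G [9,12] → G [12,14]. Since dp[14][14] = 8, nothing longer is possible.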